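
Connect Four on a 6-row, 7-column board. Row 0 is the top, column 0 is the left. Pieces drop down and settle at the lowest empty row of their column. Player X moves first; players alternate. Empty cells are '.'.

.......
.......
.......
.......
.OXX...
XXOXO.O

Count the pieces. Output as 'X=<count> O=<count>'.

X=5 O=4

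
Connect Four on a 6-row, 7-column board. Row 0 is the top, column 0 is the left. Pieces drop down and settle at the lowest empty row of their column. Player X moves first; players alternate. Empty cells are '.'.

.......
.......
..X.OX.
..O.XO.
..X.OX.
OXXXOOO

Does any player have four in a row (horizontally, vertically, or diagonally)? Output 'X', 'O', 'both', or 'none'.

none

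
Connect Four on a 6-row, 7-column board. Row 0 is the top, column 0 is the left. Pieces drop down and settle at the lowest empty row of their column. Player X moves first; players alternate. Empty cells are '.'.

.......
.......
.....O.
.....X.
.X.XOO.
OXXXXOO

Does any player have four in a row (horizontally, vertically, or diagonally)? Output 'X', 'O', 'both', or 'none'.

X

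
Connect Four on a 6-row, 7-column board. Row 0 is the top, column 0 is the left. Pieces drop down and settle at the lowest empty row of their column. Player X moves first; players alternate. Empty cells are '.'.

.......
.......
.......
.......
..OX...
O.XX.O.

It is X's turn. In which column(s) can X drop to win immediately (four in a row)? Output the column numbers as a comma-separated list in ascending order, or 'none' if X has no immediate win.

col 0: drop X → no win
col 1: drop X → no win
col 2: drop X → no win
col 3: drop X → no win
col 4: drop X → no win
col 5: drop X → no win
col 6: drop X → no win

Answer: none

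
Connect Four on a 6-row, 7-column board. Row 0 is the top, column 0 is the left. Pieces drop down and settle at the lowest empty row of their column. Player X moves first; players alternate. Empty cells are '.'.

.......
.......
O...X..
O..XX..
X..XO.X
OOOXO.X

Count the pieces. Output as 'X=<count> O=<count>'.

X=8 O=7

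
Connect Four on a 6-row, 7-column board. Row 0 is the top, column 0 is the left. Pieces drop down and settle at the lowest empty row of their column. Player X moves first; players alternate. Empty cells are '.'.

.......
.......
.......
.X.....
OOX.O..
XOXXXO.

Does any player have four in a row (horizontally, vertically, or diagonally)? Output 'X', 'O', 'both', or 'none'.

none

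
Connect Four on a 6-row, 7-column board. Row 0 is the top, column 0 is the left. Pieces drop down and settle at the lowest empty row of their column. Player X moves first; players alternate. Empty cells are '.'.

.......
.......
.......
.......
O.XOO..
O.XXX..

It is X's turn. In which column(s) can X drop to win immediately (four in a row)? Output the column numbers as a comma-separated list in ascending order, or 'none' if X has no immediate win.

Answer: 1,5

Derivation:
col 0: drop X → no win
col 1: drop X → WIN!
col 2: drop X → no win
col 3: drop X → no win
col 4: drop X → no win
col 5: drop X → WIN!
col 6: drop X → no win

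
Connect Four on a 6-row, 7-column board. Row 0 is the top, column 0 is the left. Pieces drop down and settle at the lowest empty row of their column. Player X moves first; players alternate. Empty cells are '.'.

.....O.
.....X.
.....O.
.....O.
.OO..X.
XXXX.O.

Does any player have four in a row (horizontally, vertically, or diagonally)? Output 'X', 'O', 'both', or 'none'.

X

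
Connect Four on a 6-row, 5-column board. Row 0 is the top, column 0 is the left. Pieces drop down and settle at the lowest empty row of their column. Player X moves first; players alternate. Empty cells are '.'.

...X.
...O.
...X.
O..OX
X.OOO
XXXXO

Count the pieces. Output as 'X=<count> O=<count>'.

X=8 O=7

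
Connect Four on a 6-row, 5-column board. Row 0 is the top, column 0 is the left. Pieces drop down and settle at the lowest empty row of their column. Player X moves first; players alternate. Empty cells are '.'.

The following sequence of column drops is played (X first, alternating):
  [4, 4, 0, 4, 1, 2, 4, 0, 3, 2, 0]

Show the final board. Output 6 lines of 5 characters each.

Move 1: X drops in col 4, lands at row 5
Move 2: O drops in col 4, lands at row 4
Move 3: X drops in col 0, lands at row 5
Move 4: O drops in col 4, lands at row 3
Move 5: X drops in col 1, lands at row 5
Move 6: O drops in col 2, lands at row 5
Move 7: X drops in col 4, lands at row 2
Move 8: O drops in col 0, lands at row 4
Move 9: X drops in col 3, lands at row 5
Move 10: O drops in col 2, lands at row 4
Move 11: X drops in col 0, lands at row 3

Answer: .....
.....
....X
X...O
O.O.O
XXOXX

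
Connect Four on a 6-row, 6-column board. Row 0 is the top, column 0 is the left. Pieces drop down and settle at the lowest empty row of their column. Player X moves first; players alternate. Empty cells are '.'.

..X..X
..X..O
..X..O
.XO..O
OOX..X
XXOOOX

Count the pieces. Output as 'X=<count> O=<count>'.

X=10 O=9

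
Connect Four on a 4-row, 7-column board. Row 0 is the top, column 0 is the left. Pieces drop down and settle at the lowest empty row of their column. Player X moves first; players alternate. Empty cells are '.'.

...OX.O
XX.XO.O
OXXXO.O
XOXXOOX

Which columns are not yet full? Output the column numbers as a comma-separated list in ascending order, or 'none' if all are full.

Answer: 0,1,2,5

Derivation:
col 0: top cell = '.' → open
col 1: top cell = '.' → open
col 2: top cell = '.' → open
col 3: top cell = 'O' → FULL
col 4: top cell = 'X' → FULL
col 5: top cell = '.' → open
col 6: top cell = 'O' → FULL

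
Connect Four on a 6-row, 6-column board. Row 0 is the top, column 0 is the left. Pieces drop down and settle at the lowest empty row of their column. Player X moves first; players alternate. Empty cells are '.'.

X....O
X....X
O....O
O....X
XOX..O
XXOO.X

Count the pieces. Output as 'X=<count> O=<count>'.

X=9 O=8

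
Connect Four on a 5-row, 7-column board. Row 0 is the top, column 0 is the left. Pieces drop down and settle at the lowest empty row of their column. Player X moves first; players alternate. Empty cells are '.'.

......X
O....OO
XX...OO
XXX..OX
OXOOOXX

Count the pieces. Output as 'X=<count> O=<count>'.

X=10 O=10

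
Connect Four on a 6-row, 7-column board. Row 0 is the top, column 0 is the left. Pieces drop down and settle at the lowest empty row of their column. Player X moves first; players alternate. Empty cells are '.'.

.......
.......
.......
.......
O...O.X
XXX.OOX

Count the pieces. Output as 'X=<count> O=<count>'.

X=5 O=4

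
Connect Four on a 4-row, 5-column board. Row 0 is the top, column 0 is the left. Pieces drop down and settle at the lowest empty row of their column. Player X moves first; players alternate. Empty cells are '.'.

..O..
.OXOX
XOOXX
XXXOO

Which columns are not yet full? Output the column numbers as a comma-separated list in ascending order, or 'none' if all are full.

Answer: 0,1,3,4

Derivation:
col 0: top cell = '.' → open
col 1: top cell = '.' → open
col 2: top cell = 'O' → FULL
col 3: top cell = '.' → open
col 4: top cell = '.' → open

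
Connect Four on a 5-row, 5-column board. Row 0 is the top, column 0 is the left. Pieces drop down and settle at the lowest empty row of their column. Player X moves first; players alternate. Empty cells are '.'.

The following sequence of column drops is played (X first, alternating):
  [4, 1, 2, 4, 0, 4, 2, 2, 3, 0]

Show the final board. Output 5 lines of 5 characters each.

Answer: .....
.....
..O.O
O.X.O
XOXXX

Derivation:
Move 1: X drops in col 4, lands at row 4
Move 2: O drops in col 1, lands at row 4
Move 3: X drops in col 2, lands at row 4
Move 4: O drops in col 4, lands at row 3
Move 5: X drops in col 0, lands at row 4
Move 6: O drops in col 4, lands at row 2
Move 7: X drops in col 2, lands at row 3
Move 8: O drops in col 2, lands at row 2
Move 9: X drops in col 3, lands at row 4
Move 10: O drops in col 0, lands at row 3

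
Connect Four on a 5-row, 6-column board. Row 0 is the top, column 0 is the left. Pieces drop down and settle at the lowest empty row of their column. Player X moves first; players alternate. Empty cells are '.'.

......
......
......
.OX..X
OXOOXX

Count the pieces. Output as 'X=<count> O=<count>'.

X=5 O=4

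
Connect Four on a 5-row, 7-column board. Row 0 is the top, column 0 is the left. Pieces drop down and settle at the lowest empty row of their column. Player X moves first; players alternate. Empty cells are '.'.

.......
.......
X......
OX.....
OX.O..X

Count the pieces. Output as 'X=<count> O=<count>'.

X=4 O=3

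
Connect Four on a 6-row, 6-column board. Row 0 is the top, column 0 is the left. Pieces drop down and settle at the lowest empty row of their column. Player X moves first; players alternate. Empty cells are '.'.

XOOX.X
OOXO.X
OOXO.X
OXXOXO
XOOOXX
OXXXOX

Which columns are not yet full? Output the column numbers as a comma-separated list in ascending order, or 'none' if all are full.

Answer: 4

Derivation:
col 0: top cell = 'X' → FULL
col 1: top cell = 'O' → FULL
col 2: top cell = 'O' → FULL
col 3: top cell = 'X' → FULL
col 4: top cell = '.' → open
col 5: top cell = 'X' → FULL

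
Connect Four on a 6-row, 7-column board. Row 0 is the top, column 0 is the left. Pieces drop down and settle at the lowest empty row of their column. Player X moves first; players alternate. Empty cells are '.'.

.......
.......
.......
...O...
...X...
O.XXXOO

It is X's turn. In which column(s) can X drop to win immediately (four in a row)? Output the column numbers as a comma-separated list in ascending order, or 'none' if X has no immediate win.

Answer: 1

Derivation:
col 0: drop X → no win
col 1: drop X → WIN!
col 2: drop X → no win
col 3: drop X → no win
col 4: drop X → no win
col 5: drop X → no win
col 6: drop X → no win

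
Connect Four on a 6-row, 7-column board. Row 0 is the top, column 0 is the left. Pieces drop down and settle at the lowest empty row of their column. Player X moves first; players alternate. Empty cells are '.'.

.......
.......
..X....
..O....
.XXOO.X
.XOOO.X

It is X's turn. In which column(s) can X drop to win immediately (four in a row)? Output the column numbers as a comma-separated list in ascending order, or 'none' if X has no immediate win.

Answer: none

Derivation:
col 0: drop X → no win
col 1: drop X → no win
col 2: drop X → no win
col 3: drop X → no win
col 4: drop X → no win
col 5: drop X → no win
col 6: drop X → no win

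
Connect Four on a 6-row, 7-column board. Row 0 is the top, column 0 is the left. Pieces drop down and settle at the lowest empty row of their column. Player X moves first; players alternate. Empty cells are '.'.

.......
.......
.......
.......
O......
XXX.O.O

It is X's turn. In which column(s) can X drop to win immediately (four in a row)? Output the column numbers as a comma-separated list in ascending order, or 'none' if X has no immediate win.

col 0: drop X → no win
col 1: drop X → no win
col 2: drop X → no win
col 3: drop X → WIN!
col 4: drop X → no win
col 5: drop X → no win
col 6: drop X → no win

Answer: 3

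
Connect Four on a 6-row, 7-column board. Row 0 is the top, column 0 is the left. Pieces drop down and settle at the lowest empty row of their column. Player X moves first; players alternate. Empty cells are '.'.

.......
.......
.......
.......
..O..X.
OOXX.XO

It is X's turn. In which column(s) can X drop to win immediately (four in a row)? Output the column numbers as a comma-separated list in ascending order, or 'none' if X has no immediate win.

col 0: drop X → no win
col 1: drop X → no win
col 2: drop X → no win
col 3: drop X → no win
col 4: drop X → WIN!
col 5: drop X → no win
col 6: drop X → no win

Answer: 4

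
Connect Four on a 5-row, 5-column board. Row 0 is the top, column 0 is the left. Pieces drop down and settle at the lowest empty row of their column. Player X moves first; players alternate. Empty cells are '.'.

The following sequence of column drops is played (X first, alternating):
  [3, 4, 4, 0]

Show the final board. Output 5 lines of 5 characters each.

Move 1: X drops in col 3, lands at row 4
Move 2: O drops in col 4, lands at row 4
Move 3: X drops in col 4, lands at row 3
Move 4: O drops in col 0, lands at row 4

Answer: .....
.....
.....
....X
O..XO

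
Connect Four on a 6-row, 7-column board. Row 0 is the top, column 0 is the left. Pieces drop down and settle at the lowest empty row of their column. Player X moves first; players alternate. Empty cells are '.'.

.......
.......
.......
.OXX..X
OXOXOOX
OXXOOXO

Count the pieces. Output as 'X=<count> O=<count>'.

X=9 O=9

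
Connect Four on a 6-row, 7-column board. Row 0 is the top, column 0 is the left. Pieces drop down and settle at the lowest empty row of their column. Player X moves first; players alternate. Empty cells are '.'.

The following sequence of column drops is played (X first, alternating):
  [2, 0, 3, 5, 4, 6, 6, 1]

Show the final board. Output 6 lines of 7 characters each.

Move 1: X drops in col 2, lands at row 5
Move 2: O drops in col 0, lands at row 5
Move 3: X drops in col 3, lands at row 5
Move 4: O drops in col 5, lands at row 5
Move 5: X drops in col 4, lands at row 5
Move 6: O drops in col 6, lands at row 5
Move 7: X drops in col 6, lands at row 4
Move 8: O drops in col 1, lands at row 5

Answer: .......
.......
.......
.......
......X
OOXXXOO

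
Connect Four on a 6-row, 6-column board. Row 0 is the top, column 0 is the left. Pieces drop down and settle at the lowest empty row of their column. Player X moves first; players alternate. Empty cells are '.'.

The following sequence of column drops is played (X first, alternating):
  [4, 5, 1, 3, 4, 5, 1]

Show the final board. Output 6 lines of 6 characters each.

Move 1: X drops in col 4, lands at row 5
Move 2: O drops in col 5, lands at row 5
Move 3: X drops in col 1, lands at row 5
Move 4: O drops in col 3, lands at row 5
Move 5: X drops in col 4, lands at row 4
Move 6: O drops in col 5, lands at row 4
Move 7: X drops in col 1, lands at row 4

Answer: ......
......
......
......
.X..XO
.X.OXO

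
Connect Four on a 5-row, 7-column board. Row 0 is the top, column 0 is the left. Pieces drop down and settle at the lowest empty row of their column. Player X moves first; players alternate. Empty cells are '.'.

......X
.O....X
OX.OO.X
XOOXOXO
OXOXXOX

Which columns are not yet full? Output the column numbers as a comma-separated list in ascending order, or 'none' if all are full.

Answer: 0,1,2,3,4,5

Derivation:
col 0: top cell = '.' → open
col 1: top cell = '.' → open
col 2: top cell = '.' → open
col 3: top cell = '.' → open
col 4: top cell = '.' → open
col 5: top cell = '.' → open
col 6: top cell = 'X' → FULL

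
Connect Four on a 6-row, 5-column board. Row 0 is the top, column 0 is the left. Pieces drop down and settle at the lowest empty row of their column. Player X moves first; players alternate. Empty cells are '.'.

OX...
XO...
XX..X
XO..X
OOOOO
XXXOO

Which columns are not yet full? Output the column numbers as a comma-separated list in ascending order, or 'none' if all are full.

col 0: top cell = 'O' → FULL
col 1: top cell = 'X' → FULL
col 2: top cell = '.' → open
col 3: top cell = '.' → open
col 4: top cell = '.' → open

Answer: 2,3,4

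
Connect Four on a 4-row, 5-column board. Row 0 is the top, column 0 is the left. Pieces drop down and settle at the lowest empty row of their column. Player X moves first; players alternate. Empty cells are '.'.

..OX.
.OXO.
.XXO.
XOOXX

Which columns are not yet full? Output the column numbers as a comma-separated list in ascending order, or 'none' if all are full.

col 0: top cell = '.' → open
col 1: top cell = '.' → open
col 2: top cell = 'O' → FULL
col 3: top cell = 'X' → FULL
col 4: top cell = '.' → open

Answer: 0,1,4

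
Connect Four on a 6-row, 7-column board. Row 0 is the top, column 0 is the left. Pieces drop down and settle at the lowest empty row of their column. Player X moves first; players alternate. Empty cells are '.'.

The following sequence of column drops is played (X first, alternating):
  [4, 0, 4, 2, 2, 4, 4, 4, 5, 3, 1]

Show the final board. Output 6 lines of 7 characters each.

Move 1: X drops in col 4, lands at row 5
Move 2: O drops in col 0, lands at row 5
Move 3: X drops in col 4, lands at row 4
Move 4: O drops in col 2, lands at row 5
Move 5: X drops in col 2, lands at row 4
Move 6: O drops in col 4, lands at row 3
Move 7: X drops in col 4, lands at row 2
Move 8: O drops in col 4, lands at row 1
Move 9: X drops in col 5, lands at row 5
Move 10: O drops in col 3, lands at row 5
Move 11: X drops in col 1, lands at row 5

Answer: .......
....O..
....X..
....O..
..X.X..
OXOOXX.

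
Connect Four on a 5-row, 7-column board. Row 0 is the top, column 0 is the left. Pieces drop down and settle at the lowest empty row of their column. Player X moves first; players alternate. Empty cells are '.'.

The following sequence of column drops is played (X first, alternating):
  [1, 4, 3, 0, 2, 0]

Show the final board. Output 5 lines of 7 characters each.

Move 1: X drops in col 1, lands at row 4
Move 2: O drops in col 4, lands at row 4
Move 3: X drops in col 3, lands at row 4
Move 4: O drops in col 0, lands at row 4
Move 5: X drops in col 2, lands at row 4
Move 6: O drops in col 0, lands at row 3

Answer: .......
.......
.......
O......
OXXXO..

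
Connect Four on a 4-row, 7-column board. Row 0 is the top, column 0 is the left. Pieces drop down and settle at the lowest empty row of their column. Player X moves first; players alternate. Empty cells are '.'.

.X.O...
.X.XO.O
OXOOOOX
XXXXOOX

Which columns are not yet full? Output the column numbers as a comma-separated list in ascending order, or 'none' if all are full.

col 0: top cell = '.' → open
col 1: top cell = 'X' → FULL
col 2: top cell = '.' → open
col 3: top cell = 'O' → FULL
col 4: top cell = '.' → open
col 5: top cell = '.' → open
col 6: top cell = '.' → open

Answer: 0,2,4,5,6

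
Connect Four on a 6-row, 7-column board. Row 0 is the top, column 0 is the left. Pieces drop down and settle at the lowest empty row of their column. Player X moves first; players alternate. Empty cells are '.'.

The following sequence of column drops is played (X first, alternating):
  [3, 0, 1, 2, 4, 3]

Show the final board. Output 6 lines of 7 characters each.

Answer: .......
.......
.......
.......
...O...
OXOXX..

Derivation:
Move 1: X drops in col 3, lands at row 5
Move 2: O drops in col 0, lands at row 5
Move 3: X drops in col 1, lands at row 5
Move 4: O drops in col 2, lands at row 5
Move 5: X drops in col 4, lands at row 5
Move 6: O drops in col 3, lands at row 4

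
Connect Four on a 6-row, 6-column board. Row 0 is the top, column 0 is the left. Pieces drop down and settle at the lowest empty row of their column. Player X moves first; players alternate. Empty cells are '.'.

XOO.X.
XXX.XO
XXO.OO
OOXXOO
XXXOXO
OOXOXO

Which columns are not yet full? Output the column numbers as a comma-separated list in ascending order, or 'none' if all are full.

Answer: 3,5

Derivation:
col 0: top cell = 'X' → FULL
col 1: top cell = 'O' → FULL
col 2: top cell = 'O' → FULL
col 3: top cell = '.' → open
col 4: top cell = 'X' → FULL
col 5: top cell = '.' → open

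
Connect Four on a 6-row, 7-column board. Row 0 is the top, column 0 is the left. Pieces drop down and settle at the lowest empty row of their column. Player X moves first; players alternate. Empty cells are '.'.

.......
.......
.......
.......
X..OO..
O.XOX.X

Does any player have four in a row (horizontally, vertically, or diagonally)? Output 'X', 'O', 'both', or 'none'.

none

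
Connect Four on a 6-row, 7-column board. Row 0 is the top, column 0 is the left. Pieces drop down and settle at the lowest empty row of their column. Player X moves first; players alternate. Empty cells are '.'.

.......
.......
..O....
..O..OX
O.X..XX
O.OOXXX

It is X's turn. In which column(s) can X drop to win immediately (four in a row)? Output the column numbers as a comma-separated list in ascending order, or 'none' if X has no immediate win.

Answer: 6

Derivation:
col 0: drop X → no win
col 1: drop X → no win
col 2: drop X → no win
col 3: drop X → no win
col 4: drop X → no win
col 5: drop X → no win
col 6: drop X → WIN!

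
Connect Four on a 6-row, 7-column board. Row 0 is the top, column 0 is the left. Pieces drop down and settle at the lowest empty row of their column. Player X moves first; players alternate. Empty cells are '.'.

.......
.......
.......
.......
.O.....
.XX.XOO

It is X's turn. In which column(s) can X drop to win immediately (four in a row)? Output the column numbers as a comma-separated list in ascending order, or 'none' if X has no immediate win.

Answer: 3

Derivation:
col 0: drop X → no win
col 1: drop X → no win
col 2: drop X → no win
col 3: drop X → WIN!
col 4: drop X → no win
col 5: drop X → no win
col 6: drop X → no win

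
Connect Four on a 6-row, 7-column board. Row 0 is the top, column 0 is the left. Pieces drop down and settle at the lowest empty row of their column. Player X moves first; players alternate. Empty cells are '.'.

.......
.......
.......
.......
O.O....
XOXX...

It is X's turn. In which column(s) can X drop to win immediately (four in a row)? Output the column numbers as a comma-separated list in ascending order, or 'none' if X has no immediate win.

col 0: drop X → no win
col 1: drop X → no win
col 2: drop X → no win
col 3: drop X → no win
col 4: drop X → no win
col 5: drop X → no win
col 6: drop X → no win

Answer: none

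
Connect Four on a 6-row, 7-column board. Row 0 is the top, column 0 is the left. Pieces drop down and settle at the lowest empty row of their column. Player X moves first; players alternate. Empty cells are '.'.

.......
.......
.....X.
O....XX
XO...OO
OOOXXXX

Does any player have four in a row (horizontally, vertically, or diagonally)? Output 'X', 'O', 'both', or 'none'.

X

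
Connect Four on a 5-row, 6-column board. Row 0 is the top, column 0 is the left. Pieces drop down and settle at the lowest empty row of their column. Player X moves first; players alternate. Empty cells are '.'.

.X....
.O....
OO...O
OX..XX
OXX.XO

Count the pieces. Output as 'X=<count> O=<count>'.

X=7 O=7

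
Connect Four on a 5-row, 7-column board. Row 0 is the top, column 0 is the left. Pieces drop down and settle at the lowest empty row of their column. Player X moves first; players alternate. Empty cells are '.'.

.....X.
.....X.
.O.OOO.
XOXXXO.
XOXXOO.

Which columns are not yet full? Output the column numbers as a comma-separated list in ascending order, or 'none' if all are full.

col 0: top cell = '.' → open
col 1: top cell = '.' → open
col 2: top cell = '.' → open
col 3: top cell = '.' → open
col 4: top cell = '.' → open
col 5: top cell = 'X' → FULL
col 6: top cell = '.' → open

Answer: 0,1,2,3,4,6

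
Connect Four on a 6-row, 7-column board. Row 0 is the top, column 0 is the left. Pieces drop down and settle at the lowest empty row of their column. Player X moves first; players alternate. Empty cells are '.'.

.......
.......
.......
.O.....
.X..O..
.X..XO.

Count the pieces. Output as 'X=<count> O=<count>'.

X=3 O=3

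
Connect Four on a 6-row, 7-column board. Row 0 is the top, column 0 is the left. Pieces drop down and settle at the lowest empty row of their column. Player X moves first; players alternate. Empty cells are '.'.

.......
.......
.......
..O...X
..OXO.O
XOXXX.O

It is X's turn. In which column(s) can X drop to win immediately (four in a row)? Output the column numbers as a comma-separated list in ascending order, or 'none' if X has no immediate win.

col 0: drop X → no win
col 1: drop X → no win
col 2: drop X → no win
col 3: drop X → no win
col 4: drop X → no win
col 5: drop X → WIN!
col 6: drop X → no win

Answer: 5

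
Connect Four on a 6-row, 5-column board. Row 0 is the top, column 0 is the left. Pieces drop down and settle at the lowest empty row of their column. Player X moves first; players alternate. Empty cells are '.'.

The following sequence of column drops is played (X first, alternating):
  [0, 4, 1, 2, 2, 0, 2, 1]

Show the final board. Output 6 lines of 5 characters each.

Move 1: X drops in col 0, lands at row 5
Move 2: O drops in col 4, lands at row 5
Move 3: X drops in col 1, lands at row 5
Move 4: O drops in col 2, lands at row 5
Move 5: X drops in col 2, lands at row 4
Move 6: O drops in col 0, lands at row 4
Move 7: X drops in col 2, lands at row 3
Move 8: O drops in col 1, lands at row 4

Answer: .....
.....
.....
..X..
OOX..
XXO.O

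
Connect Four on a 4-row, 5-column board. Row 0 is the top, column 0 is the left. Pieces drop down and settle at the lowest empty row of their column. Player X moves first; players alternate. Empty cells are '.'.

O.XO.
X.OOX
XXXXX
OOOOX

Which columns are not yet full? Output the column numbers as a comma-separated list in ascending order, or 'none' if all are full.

Answer: 1,4

Derivation:
col 0: top cell = 'O' → FULL
col 1: top cell = '.' → open
col 2: top cell = 'X' → FULL
col 3: top cell = 'O' → FULL
col 4: top cell = '.' → open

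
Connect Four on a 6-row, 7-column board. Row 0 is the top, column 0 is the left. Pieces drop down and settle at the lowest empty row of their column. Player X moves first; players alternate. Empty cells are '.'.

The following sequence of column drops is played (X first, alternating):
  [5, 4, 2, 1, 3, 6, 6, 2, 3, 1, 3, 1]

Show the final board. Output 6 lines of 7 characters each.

Move 1: X drops in col 5, lands at row 5
Move 2: O drops in col 4, lands at row 5
Move 3: X drops in col 2, lands at row 5
Move 4: O drops in col 1, lands at row 5
Move 5: X drops in col 3, lands at row 5
Move 6: O drops in col 6, lands at row 5
Move 7: X drops in col 6, lands at row 4
Move 8: O drops in col 2, lands at row 4
Move 9: X drops in col 3, lands at row 4
Move 10: O drops in col 1, lands at row 4
Move 11: X drops in col 3, lands at row 3
Move 12: O drops in col 1, lands at row 3

Answer: .......
.......
.......
.O.X...
.OOX..X
.OXXOXO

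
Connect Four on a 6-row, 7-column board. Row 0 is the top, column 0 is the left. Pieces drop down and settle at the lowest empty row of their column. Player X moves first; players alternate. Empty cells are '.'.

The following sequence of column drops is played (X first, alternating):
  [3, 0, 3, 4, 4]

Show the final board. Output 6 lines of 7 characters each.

Answer: .......
.......
.......
.......
...XX..
O..XO..

Derivation:
Move 1: X drops in col 3, lands at row 5
Move 2: O drops in col 0, lands at row 5
Move 3: X drops in col 3, lands at row 4
Move 4: O drops in col 4, lands at row 5
Move 5: X drops in col 4, lands at row 4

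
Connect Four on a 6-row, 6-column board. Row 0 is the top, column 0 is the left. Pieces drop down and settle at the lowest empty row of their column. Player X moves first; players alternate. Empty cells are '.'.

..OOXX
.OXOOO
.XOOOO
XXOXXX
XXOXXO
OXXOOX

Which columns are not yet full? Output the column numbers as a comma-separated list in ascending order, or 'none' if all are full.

Answer: 0,1

Derivation:
col 0: top cell = '.' → open
col 1: top cell = '.' → open
col 2: top cell = 'O' → FULL
col 3: top cell = 'O' → FULL
col 4: top cell = 'X' → FULL
col 5: top cell = 'X' → FULL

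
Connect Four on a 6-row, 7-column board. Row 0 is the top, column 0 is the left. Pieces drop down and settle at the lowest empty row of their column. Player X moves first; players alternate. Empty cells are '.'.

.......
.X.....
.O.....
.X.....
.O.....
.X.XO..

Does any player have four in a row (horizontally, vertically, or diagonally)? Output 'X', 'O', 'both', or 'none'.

none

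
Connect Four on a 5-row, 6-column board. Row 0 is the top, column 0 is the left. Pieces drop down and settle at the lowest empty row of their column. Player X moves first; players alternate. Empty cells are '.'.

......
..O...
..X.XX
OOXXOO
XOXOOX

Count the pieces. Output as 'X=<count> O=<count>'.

X=8 O=8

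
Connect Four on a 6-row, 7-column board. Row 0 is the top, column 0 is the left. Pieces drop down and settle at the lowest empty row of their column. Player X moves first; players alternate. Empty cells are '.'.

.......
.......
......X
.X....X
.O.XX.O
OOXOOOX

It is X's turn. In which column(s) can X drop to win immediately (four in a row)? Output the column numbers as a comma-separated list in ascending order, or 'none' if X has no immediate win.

Answer: none

Derivation:
col 0: drop X → no win
col 1: drop X → no win
col 2: drop X → no win
col 3: drop X → no win
col 4: drop X → no win
col 5: drop X → no win
col 6: drop X → no win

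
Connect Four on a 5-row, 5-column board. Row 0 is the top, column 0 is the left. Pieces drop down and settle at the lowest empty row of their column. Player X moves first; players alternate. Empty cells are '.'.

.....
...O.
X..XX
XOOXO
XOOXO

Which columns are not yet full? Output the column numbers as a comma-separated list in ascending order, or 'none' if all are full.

Answer: 0,1,2,3,4

Derivation:
col 0: top cell = '.' → open
col 1: top cell = '.' → open
col 2: top cell = '.' → open
col 3: top cell = '.' → open
col 4: top cell = '.' → open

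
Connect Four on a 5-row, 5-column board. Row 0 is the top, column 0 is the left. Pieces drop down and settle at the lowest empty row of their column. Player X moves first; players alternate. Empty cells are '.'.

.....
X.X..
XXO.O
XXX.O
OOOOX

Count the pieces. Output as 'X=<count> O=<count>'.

X=8 O=7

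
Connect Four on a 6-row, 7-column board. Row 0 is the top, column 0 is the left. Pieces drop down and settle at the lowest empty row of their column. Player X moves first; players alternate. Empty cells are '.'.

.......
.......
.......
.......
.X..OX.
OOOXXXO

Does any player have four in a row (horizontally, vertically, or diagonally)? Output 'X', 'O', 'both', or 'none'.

none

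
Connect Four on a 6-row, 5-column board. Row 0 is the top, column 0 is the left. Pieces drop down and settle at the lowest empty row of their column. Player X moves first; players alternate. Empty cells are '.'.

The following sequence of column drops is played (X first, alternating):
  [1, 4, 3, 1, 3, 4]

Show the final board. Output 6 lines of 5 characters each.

Answer: .....
.....
.....
.....
.O.XO
.X.XO

Derivation:
Move 1: X drops in col 1, lands at row 5
Move 2: O drops in col 4, lands at row 5
Move 3: X drops in col 3, lands at row 5
Move 4: O drops in col 1, lands at row 4
Move 5: X drops in col 3, lands at row 4
Move 6: O drops in col 4, lands at row 4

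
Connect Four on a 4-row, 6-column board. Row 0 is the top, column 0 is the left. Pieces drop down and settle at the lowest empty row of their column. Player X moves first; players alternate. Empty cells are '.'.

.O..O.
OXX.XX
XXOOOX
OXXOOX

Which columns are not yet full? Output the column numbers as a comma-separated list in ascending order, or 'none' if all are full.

Answer: 0,2,3,5

Derivation:
col 0: top cell = '.' → open
col 1: top cell = 'O' → FULL
col 2: top cell = '.' → open
col 3: top cell = '.' → open
col 4: top cell = 'O' → FULL
col 5: top cell = '.' → open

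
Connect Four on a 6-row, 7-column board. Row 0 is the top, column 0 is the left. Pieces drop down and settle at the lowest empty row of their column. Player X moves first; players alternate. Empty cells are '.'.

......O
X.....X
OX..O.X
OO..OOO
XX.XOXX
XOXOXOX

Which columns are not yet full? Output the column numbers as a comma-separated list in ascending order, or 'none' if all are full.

Answer: 0,1,2,3,4,5

Derivation:
col 0: top cell = '.' → open
col 1: top cell = '.' → open
col 2: top cell = '.' → open
col 3: top cell = '.' → open
col 4: top cell = '.' → open
col 5: top cell = '.' → open
col 6: top cell = 'O' → FULL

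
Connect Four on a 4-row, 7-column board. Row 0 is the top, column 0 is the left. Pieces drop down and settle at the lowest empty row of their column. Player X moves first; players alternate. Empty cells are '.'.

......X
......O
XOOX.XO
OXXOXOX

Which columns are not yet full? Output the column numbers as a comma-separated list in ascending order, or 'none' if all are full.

col 0: top cell = '.' → open
col 1: top cell = '.' → open
col 2: top cell = '.' → open
col 3: top cell = '.' → open
col 4: top cell = '.' → open
col 5: top cell = '.' → open
col 6: top cell = 'X' → FULL

Answer: 0,1,2,3,4,5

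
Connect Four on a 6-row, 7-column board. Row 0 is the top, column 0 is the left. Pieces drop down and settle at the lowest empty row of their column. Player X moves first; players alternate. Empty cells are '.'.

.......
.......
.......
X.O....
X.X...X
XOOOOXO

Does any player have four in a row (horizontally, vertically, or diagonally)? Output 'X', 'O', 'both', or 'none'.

O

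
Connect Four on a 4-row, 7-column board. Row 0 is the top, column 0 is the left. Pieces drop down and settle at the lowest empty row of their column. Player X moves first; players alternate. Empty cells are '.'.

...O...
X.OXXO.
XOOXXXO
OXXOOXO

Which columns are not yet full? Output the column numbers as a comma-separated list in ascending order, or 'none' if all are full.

Answer: 0,1,2,4,5,6

Derivation:
col 0: top cell = '.' → open
col 1: top cell = '.' → open
col 2: top cell = '.' → open
col 3: top cell = 'O' → FULL
col 4: top cell = '.' → open
col 5: top cell = '.' → open
col 6: top cell = '.' → open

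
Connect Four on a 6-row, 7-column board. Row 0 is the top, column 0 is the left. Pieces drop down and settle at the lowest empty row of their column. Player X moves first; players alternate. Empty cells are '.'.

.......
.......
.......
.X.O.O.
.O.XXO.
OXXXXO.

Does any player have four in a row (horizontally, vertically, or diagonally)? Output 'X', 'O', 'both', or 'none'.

X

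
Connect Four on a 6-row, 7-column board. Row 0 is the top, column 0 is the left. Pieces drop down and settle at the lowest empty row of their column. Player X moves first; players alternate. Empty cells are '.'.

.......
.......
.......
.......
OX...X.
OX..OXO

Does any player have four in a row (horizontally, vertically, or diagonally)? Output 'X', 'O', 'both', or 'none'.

none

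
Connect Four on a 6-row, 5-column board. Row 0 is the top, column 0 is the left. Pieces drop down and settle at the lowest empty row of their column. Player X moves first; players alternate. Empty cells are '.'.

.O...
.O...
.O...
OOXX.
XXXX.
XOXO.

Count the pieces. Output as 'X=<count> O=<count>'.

X=8 O=7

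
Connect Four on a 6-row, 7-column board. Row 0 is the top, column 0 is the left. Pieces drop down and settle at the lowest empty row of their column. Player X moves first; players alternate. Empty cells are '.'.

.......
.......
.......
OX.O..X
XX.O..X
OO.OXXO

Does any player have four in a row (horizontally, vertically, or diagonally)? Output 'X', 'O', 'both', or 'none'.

none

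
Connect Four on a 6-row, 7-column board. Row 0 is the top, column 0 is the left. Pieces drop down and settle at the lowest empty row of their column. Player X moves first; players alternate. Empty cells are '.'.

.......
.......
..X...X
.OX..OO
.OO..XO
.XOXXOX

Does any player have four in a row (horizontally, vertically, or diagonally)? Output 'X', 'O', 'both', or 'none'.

none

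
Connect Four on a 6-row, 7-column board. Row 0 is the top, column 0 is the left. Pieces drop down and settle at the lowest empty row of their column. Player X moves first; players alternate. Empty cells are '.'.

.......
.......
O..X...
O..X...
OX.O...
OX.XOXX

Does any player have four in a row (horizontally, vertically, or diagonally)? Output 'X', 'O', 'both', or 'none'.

O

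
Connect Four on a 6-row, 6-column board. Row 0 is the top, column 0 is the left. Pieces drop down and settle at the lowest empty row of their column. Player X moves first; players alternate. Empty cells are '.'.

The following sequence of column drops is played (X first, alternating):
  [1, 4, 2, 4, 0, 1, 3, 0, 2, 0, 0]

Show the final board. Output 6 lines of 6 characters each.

Answer: ......
......
X.....
O.....
OOX.O.
XXXXO.

Derivation:
Move 1: X drops in col 1, lands at row 5
Move 2: O drops in col 4, lands at row 5
Move 3: X drops in col 2, lands at row 5
Move 4: O drops in col 4, lands at row 4
Move 5: X drops in col 0, lands at row 5
Move 6: O drops in col 1, lands at row 4
Move 7: X drops in col 3, lands at row 5
Move 8: O drops in col 0, lands at row 4
Move 9: X drops in col 2, lands at row 4
Move 10: O drops in col 0, lands at row 3
Move 11: X drops in col 0, lands at row 2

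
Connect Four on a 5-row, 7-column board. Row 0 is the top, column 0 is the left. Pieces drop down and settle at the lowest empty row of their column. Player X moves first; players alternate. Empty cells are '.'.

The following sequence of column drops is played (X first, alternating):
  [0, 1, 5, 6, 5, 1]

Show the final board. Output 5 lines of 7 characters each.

Move 1: X drops in col 0, lands at row 4
Move 2: O drops in col 1, lands at row 4
Move 3: X drops in col 5, lands at row 4
Move 4: O drops in col 6, lands at row 4
Move 5: X drops in col 5, lands at row 3
Move 6: O drops in col 1, lands at row 3

Answer: .......
.......
.......
.O...X.
XO...XO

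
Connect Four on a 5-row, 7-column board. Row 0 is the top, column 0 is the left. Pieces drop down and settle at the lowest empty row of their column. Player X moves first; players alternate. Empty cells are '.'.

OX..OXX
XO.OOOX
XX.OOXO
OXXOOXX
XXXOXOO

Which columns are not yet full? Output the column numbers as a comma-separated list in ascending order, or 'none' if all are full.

Answer: 2,3

Derivation:
col 0: top cell = 'O' → FULL
col 1: top cell = 'X' → FULL
col 2: top cell = '.' → open
col 3: top cell = '.' → open
col 4: top cell = 'O' → FULL
col 5: top cell = 'X' → FULL
col 6: top cell = 'X' → FULL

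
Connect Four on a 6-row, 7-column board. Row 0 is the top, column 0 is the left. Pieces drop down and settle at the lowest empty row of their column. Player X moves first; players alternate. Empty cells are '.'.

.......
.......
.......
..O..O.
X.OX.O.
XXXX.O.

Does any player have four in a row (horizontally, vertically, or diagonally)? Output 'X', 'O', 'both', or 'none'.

X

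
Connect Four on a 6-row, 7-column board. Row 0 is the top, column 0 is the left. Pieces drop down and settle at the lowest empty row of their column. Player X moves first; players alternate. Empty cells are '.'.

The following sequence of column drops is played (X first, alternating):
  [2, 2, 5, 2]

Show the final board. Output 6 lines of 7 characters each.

Move 1: X drops in col 2, lands at row 5
Move 2: O drops in col 2, lands at row 4
Move 3: X drops in col 5, lands at row 5
Move 4: O drops in col 2, lands at row 3

Answer: .......
.......
.......
..O....
..O....
..X..X.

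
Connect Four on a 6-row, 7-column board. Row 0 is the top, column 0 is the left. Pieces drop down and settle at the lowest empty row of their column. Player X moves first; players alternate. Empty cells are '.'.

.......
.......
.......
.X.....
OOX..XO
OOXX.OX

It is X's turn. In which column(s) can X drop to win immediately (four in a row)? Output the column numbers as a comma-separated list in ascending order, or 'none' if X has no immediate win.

col 0: drop X → no win
col 1: drop X → no win
col 2: drop X → no win
col 3: drop X → no win
col 4: drop X → no win
col 5: drop X → no win
col 6: drop X → no win

Answer: none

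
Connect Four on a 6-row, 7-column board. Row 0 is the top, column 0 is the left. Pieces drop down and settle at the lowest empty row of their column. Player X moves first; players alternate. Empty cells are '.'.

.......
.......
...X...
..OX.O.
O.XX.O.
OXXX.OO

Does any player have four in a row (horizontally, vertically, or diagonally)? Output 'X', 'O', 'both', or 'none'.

X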